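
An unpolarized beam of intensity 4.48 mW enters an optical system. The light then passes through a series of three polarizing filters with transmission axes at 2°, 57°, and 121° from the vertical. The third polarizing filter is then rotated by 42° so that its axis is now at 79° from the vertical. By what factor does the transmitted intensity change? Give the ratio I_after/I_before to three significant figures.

Before rotation:
Unpolarized light through the first polarizer → I₁ = ½ I₀, now polarized at 2°.
I₂ = I₁ cos²(57° − 2°) = 0.5 I₀ · cos²(55°) = 0.1645 I₀.
I₃ = I₂ cos²(121° − 57°) = 0.1645 I₀ · cos²(64°) = 0.03161 I₀.
After rotation:
Unpolarized light through the first polarizer → I₁ = ½ I₀, now polarized at 2°.
I₂ = I₁ cos²(57° − 2°) = 0.5 I₀ · cos²(55°) = 0.1645 I₀.
I₃ = I₂ cos²(79° − 57°) = 0.1645 I₀ · cos²(22°) = 0.1414 I₀.
Ratio = 0.1414 / 0.03161 = 4.474.

I_new/I_old ≈ 4.47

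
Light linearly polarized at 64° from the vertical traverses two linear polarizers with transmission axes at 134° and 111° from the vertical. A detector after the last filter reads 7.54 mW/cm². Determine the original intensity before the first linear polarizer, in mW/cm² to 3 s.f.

I₀ ≈ 76.1 mW/cm²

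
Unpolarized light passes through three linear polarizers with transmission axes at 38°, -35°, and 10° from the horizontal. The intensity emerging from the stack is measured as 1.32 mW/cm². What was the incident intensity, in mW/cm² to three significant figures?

Unpolarized light through the first polarizer → I₁ = ½ I₀, now polarized at 38°.
I₂ = I₁ cos²(-35° − 38°) = 0.5 I₀ · cos²(73°) = 0.04274 I₀.
I₃ = I₂ cos²(10° + 35°) = 0.04274 I₀ · cos²(45°) = 0.02137 I₀.
So 1.32 mW/cm² = 0.02137 I₀, giving I₀ = 1.32/0.02137 = 61.77 mW/cm².

I₀ ≈ 61.8 mW/cm²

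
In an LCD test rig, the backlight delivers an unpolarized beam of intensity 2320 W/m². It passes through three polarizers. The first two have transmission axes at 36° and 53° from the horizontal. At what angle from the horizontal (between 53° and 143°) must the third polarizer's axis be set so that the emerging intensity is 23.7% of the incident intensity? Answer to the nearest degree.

θ ≈ 97°

Unpolarized light through the first polarizer → I₁ = ½ I₀, now polarized at 36°.
I₂ = I₁ cos²(53° − 36°) = 0.5 I₀ · cos²(17°) = 0.4573 I₀.
Need I₃/I₀ = 0.237, so cos²(θ − 53°) = 0.237 / 0.4573 = 0.5183.
θ − 53° = arccos(√0.5183) = 44.0°, giving θ ≈ 53 + 44.0 = 97.0°.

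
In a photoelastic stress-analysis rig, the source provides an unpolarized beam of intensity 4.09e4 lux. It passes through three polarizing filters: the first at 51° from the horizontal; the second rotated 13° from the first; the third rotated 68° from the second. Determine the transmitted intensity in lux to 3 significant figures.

Unpolarized light through the first polarizer → I₁ = 4.09e4 lux/2 = 2.045e+04 lux, polarized at 51°.
I₂ = I₁ · cos²(13°) = 2.045e+04 · 0.9494 = 1.942e+04 lux.
I₃ = I₂ · cos²(68°) = 1.942e+04 · 0.1403 = 2725 lux.

I ≈ 2720 lux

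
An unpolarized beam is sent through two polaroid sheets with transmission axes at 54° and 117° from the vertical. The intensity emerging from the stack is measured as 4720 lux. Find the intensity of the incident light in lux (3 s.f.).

I₀ ≈ 4.58e4 lux

Unpolarized light through the first polarizer → I₁ = ½ I₀, now polarized at 54°.
I₂ = I₁ cos²(117° − 54°) = 0.5 I₀ · cos²(63°) = 0.1031 I₀.
So 4720 lux = 0.1031 I₀, giving I₀ = 4720/0.1031 = 4.58e+04 lux.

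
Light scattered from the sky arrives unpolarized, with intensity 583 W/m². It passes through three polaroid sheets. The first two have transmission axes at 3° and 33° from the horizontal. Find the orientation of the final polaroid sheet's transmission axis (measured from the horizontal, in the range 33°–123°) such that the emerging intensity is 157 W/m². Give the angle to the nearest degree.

Unpolarized light through the first polarizer → I₁ = ½ I₀, now polarized at 3°.
I₂ = I₁ cos²(33° − 3°) = 0.5 I₀ · cos²(30°) = 0.375 I₀.
Target fraction: 157 / 583 W/m² = 0.2693 of I₀.
Need I₃/I₀ = 0.2693, so cos²(θ − 33°) = 0.2693 / 0.375 = 0.7181.
θ − 33° = arccos(√0.7181) = 32.1°, giving θ ≈ 33 + 32.1 = 65.1°.

θ ≈ 65°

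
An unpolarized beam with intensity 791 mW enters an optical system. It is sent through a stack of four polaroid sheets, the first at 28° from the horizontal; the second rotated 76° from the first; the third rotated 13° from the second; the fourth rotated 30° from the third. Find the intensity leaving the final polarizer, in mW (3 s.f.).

I ≈ 16.5 mW

Unpolarized light through the first polarizer → I₁ = 791 mW/2 = 395.5 mW, polarized at 28°.
I₂ = I₁ · cos²(76°) = 395.5 · 0.05853 = 23.15 mW.
I₃ = I₂ · cos²(13°) = 23.15 · 0.9494 = 21.98 mW.
I₄ = I₃ · cos²(30°) = 21.98 · 0.75 = 16.48 mW.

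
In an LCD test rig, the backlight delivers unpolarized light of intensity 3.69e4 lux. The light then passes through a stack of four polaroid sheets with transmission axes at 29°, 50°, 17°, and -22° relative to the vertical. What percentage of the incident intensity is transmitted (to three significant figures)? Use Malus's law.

Unpolarized light through the first polarizer → I₁ = 3.69e4 lux/2 = 1.845e+04 lux, polarized at 29°.
I₂ = I₁ · cos²(21°) = 1.845e+04 · 0.8716 = 1.608e+04 lux.
I₃ = I₂ · cos²(33°) = 1.608e+04 · 0.7034 = 1.131e+04 lux.
I₄ = I₃ · cos²(39°) = 1.131e+04 · 0.604 = 6831 lux.
That is 18.51% of the incident intensity.

≈ 18.5%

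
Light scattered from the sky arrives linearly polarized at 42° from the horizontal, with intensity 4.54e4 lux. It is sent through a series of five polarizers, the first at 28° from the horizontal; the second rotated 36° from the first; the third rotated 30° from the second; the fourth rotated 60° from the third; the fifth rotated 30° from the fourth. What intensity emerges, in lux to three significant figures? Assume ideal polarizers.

I₁ = 4.54e4 lux · cos²(14°) = 4.274e+04 lux.
I₂ = I₁ · cos²(36°) = 4.274e+04 · 0.6545 = 2.798e+04 lux.
I₃ = I₂ · cos²(30°) = 2.798e+04 · 0.75 = 2.098e+04 lux.
I₄ = I₃ · cos²(60°) = 2.098e+04 · 0.25 = 5245 lux.
I₅ = I₄ · cos²(30°) = 5245 · 0.75 = 3934 lux.

I ≈ 3930 lux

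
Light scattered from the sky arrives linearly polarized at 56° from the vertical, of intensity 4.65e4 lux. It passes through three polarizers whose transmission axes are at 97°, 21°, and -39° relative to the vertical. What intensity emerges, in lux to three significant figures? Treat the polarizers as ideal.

I₁ = 4.65e4 lux · cos²(41°) = 2.649e+04 lux.
I₂ = I₁ · cos²(76°) = 2.649e+04 · 0.05853 = 1550 lux.
I₃ = I₂ · cos²(60°) = 1550 · 0.25 = 387.5 lux.

I ≈ 388 lux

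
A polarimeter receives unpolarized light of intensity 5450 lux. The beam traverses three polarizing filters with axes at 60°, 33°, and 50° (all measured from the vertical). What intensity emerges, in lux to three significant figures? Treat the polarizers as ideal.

I ≈ 1980 lux

Unpolarized light through the first polarizer → I₁ = 5450 lux/2 = 2725 lux, polarized at 60°.
I₂ = I₁ · cos²(27°) = 2725 · 0.7939 = 2163 lux.
I₃ = I₂ · cos²(17°) = 2163 · 0.9145 = 1978 lux.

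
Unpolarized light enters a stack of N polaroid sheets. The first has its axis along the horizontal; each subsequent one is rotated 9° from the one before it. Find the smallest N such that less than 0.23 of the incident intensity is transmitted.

First polarizer halves the unpolarized light: factor 1/2.
Each further stage multiplies by cos²(9°) = 0.9755.
After N polarizers: T = 0.5·0.9755^(N−1). Require T < 0.23 ⇒ N−1 > ln(0.23/0.5)/ln(0.9755) = 31.34, so N−1 ≥ 32 and N = 33.
Check: N=33 gives T = 0.2263 < 0.23; N=32 gives T = 0.232.

N = 33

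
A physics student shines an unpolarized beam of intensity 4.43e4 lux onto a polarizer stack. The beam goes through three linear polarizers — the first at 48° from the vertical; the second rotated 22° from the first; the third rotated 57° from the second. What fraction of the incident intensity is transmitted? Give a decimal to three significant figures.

Unpolarized light through the first polarizer → I₁ = 4.43e4 lux/2 = 2.215e+04 lux, polarized at 48°.
I₂ = I₁ · cos²(22°) = 2.215e+04 · 0.8597 = 1.904e+04 lux.
I₃ = I₂ · cos²(57°) = 1.904e+04 · 0.2966 = 5648 lux.
Transmitted fraction = 0.1275.

I/I₀ ≈ 0.128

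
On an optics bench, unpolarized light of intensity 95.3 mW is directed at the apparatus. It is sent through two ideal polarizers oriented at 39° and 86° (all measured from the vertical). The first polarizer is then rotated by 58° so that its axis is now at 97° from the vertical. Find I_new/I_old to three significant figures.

I_new/I_old ≈ 2.07

Before rotation:
Unpolarized light through the first polarizer → I₁ = ½ I₀, now polarized at 39°.
I₂ = I₁ cos²(86° − 39°) = 0.5 I₀ · cos²(47°) = 0.2326 I₀.
After rotation:
Unpolarized light through the first polarizer → I₁ = ½ I₀, now polarized at 97°.
I₂ = I₁ cos²(86° − 97°) = 0.5 I₀ · cos²(11°) = 0.4818 I₀.
Ratio = 0.4818 / 0.2326 = 2.072.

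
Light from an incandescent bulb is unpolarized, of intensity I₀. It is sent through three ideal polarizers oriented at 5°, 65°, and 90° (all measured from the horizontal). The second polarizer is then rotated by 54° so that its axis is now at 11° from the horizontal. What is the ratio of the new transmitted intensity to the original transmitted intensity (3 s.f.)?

I_new/I_old ≈ 0.175

Before rotation:
Unpolarized light through the first polarizer → I₁ = ½ I₀, now polarized at 5°.
I₂ = I₁ cos²(65° − 5°) = 0.5 I₀ · cos²(60°) = 0.125 I₀.
I₃ = I₂ cos²(90° − 65°) = 0.125 I₀ · cos²(25°) = 0.1027 I₀.
After rotation:
Unpolarized light through the first polarizer → I₁ = ½ I₀, now polarized at 5°.
I₂ = I₁ cos²(11° − 5°) = 0.5 I₀ · cos²(6°) = 0.4945 I₀.
I₃ = I₂ cos²(90° − 11°) = 0.4945 I₀ · cos²(79°) = 0.01801 I₀.
Ratio = 0.01801 / 0.1027 = 0.1754.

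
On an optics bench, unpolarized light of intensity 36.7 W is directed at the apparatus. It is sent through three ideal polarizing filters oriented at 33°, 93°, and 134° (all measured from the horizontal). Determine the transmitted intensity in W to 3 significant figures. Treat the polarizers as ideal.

I ≈ 2.61 W

Unpolarized light through the first polarizer → I₁ = 36.7 W/2 = 18.35 W, polarized at 33°.
I₂ = I₁ · cos²(60°) = 18.35 · 0.25 = 4.588 W.
I₃ = I₂ · cos²(41°) = 4.588 · 0.5696 = 2.613 W.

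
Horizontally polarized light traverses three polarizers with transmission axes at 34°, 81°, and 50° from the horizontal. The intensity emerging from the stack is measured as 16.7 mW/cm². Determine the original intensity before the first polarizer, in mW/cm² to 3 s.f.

I₀ ≈ 71.1 mW/cm²

By Malus's law, I₁ = I₀ cos²(34° − 0°) = I₀ cos²(34°) = 0.6873 I₀.
I₂ = I₁ cos²(81° − 34°) = 0.6873 I₀ · cos²(47°) = 0.3197 I₀.
I₃ = I₂ cos²(50° − 81°) = 0.3197 I₀ · cos²(31°) = 0.2349 I₀.
So 16.7 mW/cm² = 0.2349 I₀, giving I₀ = 16.7/0.2349 = 71.1 mW/cm².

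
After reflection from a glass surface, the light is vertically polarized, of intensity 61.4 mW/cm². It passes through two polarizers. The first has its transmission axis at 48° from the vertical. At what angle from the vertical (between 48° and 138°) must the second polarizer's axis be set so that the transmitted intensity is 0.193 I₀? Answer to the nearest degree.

I₁ = I₀ cos²(48° − 0°) = I₀ cos²(48°) = 0.4477 I₀.
Need I₂/I₀ = 0.193, so cos²(θ − 48°) = 0.193 / 0.4477 = 0.4311.
θ − 48° = arccos(√0.4311) = 49.0°, giving θ ≈ 48 + 49.0 = 97.0°.

θ ≈ 97°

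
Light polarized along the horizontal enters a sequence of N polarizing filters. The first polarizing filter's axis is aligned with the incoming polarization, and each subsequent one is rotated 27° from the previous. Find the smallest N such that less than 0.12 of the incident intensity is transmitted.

First polarizer is aligned with the polarization: full transmission.
Each further stage multiplies by cos²(27°) = 0.7939.
After N polarizers: T = 0.7939^(N−1). Require T < 0.12 ⇒ N−1 > ln(0.12)/ln(0.7939) = 9.19, so N−1 ≥ 10 and N = 11.
Check: N=11 gives T = 0.09945 < 0.12; N=10 gives T = 0.1253.

N = 11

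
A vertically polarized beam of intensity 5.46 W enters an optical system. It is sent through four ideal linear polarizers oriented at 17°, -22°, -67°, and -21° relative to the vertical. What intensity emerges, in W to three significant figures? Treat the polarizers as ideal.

By Malus's law, I₁ = 5.46 W · cos²(17°) = 4.993 W.
I₂ = I₁ · cos²(39°) = 4.993 · 0.604 = 3.016 W.
I₃ = I₂ · cos²(45°) = 3.016 · 0.5 = 1.508 W.
I₄ = I₃ · cos²(46°) = 1.508 · 0.4826 = 0.7276 W.

I ≈ 0.728 W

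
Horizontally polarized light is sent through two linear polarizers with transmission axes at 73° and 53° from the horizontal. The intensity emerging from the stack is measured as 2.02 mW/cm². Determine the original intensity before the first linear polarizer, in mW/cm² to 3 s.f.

I₁ = I₀ cos²(73° − 0°) = I₀ cos²(73°) = 0.08548 I₀.
I₂ = I₁ cos²(53° − 73°) = 0.08548 I₀ · cos²(20°) = 0.07548 I₀.
So 2.02 mW/cm² = 0.07548 I₀, giving I₀ = 2.02/0.07548 = 26.76 mW/cm².

I₀ ≈ 26.8 mW/cm²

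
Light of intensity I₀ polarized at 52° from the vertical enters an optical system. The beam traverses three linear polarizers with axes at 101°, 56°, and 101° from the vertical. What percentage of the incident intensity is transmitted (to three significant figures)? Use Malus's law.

By Malus's law, I₁ = I₀ cos²(101° − 52°) = I₀ cos²(49°) = 0.4304 I₀.
I₂ = I₁ cos²(56° − 101°) = 0.4304 I₀ · cos²(45°) = 0.2152 I₀.
I₃ = I₂ cos²(101° − 56°) = 0.2152 I₀ · cos²(45°) = 0.1076 I₀.
That is 10.76% of the incident intensity.

≈ 10.8%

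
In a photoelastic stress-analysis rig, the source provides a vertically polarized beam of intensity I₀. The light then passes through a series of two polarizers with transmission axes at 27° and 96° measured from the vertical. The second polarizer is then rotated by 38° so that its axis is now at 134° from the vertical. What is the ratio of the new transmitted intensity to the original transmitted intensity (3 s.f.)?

I_new/I_old ≈ 0.666

Before rotation:
I₁ = I₀ cos²(27° − 0°) = I₀ cos²(27°) = 0.7939 I₀.
I₂ = I₁ cos²(96° − 27°) = 0.7939 I₀ · cos²(69°) = 0.102 I₀.
After rotation:
I₁ = I₀ cos²(27° − 0°) = I₀ cos²(27°) = 0.7939 I₀.
Angle between axes 1 and 2: 73°. I₂ = 0.7939 I₀ · cos²(73°) = 0.06786 I₀.
Ratio = 0.06786 / 0.102 = 0.6656.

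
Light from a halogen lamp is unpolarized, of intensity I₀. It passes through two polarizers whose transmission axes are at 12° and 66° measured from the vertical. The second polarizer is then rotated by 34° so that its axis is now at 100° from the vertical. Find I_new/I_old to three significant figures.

Before rotation:
Unpolarized light through the first polarizer → I₁ = ½ I₀, now polarized at 12°.
I₂ = I₁ cos²(66° − 12°) = 0.5 I₀ · cos²(54°) = 0.1727 I₀.
After rotation:
Unpolarized light through the first polarizer → I₁ = ½ I₀, now polarized at 12°.
I₂ = I₁ cos²(100° − 12°) = 0.5 I₀ · cos²(88°) = 0.000609 I₀.
Ratio = 0.000609 / 0.1727 = 0.003525.

I_new/I_old ≈ 0.00353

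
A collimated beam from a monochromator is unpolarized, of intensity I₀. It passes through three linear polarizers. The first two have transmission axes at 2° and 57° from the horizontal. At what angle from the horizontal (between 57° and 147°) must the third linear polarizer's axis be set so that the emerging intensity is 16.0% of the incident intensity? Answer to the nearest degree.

Unpolarized light through the first polarizer → I₁ = ½ I₀, now polarized at 2°.
I₂ = I₁ cos²(57° − 2°) = 0.5 I₀ · cos²(55°) = 0.1645 I₀.
Need I₃/I₀ = 0.16, so cos²(θ − 57°) = 0.16 / 0.1645 = 0.9727.
θ − 57° = arccos(√0.9727) = 9.5°, giving θ ≈ 57 + 9.5 = 66.5°.

θ ≈ 67°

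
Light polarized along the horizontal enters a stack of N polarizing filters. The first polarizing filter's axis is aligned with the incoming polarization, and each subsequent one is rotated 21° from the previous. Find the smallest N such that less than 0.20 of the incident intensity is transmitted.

N = 13

First polarizer is aligned with the polarization: full transmission.
Each further stage multiplies by cos²(21°) = 0.8716.
After N polarizers: T = 0.8716^(N−1). Require T < 0.20 ⇒ N−1 > ln(0.20)/ln(0.8716) = 11.71, so N−1 ≥ 12 and N = 13.
Check: N=13 gives T = 0.1922 < 0.20; N=12 gives T = 0.2205.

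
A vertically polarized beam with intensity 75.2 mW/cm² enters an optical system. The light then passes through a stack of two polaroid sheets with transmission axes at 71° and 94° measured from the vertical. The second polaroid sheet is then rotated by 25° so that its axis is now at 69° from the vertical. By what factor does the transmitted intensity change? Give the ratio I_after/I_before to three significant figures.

Before rotation:
By Malus's law, I₁ = I₀ cos²(71° − 0°) = I₀ cos²(71°) = 0.106 I₀.
I₂ = I₁ cos²(94° − 71°) = 0.106 I₀ · cos²(23°) = 0.08981 I₀.
After rotation:
I₁ = I₀ cos²(71° − 0°) = I₀ cos²(71°) = 0.106 I₀.
I₂ = I₁ cos²(69° − 71°) = 0.106 I₀ · cos²(2°) = 0.1059 I₀.
Ratio = 0.1059 / 0.08981 = 1.179.

I_new/I_old ≈ 1.18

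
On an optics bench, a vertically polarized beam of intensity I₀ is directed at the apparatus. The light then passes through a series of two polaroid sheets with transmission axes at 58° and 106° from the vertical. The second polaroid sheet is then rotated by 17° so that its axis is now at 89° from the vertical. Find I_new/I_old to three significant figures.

Before rotation:
I₁ = I₀ cos²(58° − 0°) = I₀ cos²(58°) = 0.2808 I₀.
I₂ = I₁ cos²(106° − 58°) = 0.2808 I₀ · cos²(48°) = 0.1257 I₀.
After rotation:
I₁ = I₀ cos²(58° − 0°) = I₀ cos²(58°) = 0.2808 I₀.
I₂ = I₁ cos²(89° − 58°) = 0.2808 I₀ · cos²(31°) = 0.2063 I₀.
Ratio = 0.2063 / 0.1257 = 1.641.

I_new/I_old ≈ 1.64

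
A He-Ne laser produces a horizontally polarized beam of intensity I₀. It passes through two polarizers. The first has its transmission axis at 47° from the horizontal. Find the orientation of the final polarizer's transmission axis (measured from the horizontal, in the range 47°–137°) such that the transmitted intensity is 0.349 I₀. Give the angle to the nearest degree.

θ ≈ 77°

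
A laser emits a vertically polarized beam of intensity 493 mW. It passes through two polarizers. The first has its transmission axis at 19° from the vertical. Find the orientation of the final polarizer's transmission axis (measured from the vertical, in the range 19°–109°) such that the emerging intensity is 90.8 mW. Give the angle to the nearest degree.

θ ≈ 82°

I₁ = I₀ cos²(19° − 0°) = I₀ cos²(19°) = 0.894 I₀.
Target fraction: 90.8 / 493 mW = 0.1842 of I₀.
Need I₂/I₀ = 0.1842, so cos²(θ − 19°) = 0.1842 / 0.894 = 0.206.
θ − 19° = arccos(√0.206) = 63.0°, giving θ ≈ 19 + 63.0 = 82.0°.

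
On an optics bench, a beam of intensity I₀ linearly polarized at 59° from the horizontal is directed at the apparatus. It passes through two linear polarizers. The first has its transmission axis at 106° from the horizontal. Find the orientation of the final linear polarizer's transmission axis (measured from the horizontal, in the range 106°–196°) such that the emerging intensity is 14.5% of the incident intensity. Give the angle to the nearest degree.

θ ≈ 162°

By Malus's law, I₁ = I₀ cos²(106° − 59°) = I₀ cos²(47°) = 0.4651 I₀.
Need I₂/I₀ = 0.145, so cos²(θ − 106°) = 0.145 / 0.4651 = 0.3117.
θ − 106° = arccos(√0.3117) = 56.1°, giving θ ≈ 106 + 56.1 = 162.1°.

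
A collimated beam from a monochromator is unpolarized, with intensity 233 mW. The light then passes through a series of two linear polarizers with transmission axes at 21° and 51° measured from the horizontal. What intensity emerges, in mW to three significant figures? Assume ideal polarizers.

I ≈ 87.4 mW

Unpolarized light through the first polarizer → I₁ = 233 mW/2 = 116.5 mW, polarized at 21°.
I₂ = I₁ · cos²(30°) = 116.5 · 0.75 = 87.38 mW.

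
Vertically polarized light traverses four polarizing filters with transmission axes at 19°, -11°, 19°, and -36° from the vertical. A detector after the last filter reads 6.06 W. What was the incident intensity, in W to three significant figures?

By Malus's law, I₁ = I₀ cos²(19° − 0°) = I₀ cos²(19°) = 0.894 I₀.
I₂ = I₁ cos²(-11° − 19°) = 0.894 I₀ · cos²(30°) = 0.6705 I₀.
I₃ = I₂ cos²(19° + 11°) = 0.6705 I₀ · cos²(30°) = 0.5029 I₀.
I₄ = I₃ cos²(-36° − 19°) = 0.5029 I₀ · cos²(55°) = 0.1654 I₀.
So 6.06 W = 0.1654 I₀, giving I₀ = 6.06/0.1654 = 36.63 W.

I₀ ≈ 36.6 W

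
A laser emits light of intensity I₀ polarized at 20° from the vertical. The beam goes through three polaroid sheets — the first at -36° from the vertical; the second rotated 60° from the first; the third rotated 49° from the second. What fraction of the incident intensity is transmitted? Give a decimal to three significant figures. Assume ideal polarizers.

By Malus's law, I₁ = I₀ cos²(-36° − 20°) = I₀ cos²(56°) = 0.3127 I₀.
I₂ = I₁ cos²(60°) = 0.3127 · 0.25 I₀ = 0.07817 I₀.
I₃ = I₂ cos²(49°) = 0.07817 · 0.4304 I₀ = 0.03365 I₀.
Transmitted fraction = 0.03365.

≈ 0.0336 I₀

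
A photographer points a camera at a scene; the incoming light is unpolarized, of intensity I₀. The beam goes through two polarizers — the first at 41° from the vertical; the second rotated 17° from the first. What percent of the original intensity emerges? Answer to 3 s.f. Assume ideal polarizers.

≈ 45.7%

Unpolarized light through the first polarizer → I₁ = ½ I₀, now polarized at 41°.
I₂ = I₁ cos²(17°) = 0.5 · 0.9145 I₀ = 0.4573 I₀.
That is 45.73% of the incident intensity.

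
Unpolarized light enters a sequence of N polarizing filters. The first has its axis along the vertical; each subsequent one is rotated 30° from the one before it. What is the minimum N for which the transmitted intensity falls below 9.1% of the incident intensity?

N = 7

First polarizer halves the unpolarized light: factor 1/2.
Each further stage multiplies by cos²(30°) = 0.75.
After N polarizers: T = 0.5·0.75^(N−1). Require T < 0.091 ⇒ N−1 > ln(0.091/0.5)/ln(0.75) = 5.92, so N−1 ≥ 6 and N = 7.
Check: N=7 gives T = 0.08899 < 0.091; N=6 gives T = 0.1187.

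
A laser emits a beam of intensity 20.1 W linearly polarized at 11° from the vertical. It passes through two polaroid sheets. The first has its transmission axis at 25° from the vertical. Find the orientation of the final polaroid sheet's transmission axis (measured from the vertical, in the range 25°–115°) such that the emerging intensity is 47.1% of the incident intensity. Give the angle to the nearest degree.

θ ≈ 70°

I₁ = I₀ cos²(25° − 11°) = I₀ cos²(14°) = 0.9415 I₀.
Need I₂/I₀ = 0.471, so cos²(θ − 25°) = 0.471 / 0.9415 = 0.5003.
θ − 25° = arccos(√0.5003) = 45.0°, giving θ ≈ 25 + 45.0 = 70.0°.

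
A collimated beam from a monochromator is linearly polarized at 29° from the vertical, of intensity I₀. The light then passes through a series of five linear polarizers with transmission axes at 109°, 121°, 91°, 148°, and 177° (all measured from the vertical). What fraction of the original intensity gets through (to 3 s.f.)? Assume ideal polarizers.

I₁ = I₀ cos²(109° − 29°) = I₀ cos²(80°) = 0.03015 I₀.
I₂ = I₁ cos²(121° − 109°) = 0.03015 I₀ · cos²(12°) = 0.02885 I₀.
I₃ = I₂ cos²(91° − 121°) = 0.02885 I₀ · cos²(30°) = 0.02164 I₀.
I₄ = I₃ cos²(148° − 91°) = 0.02164 I₀ · cos²(57°) = 0.006418 I₀.
I₅ = I₄ cos²(177° − 148°) = 0.006418 I₀ · cos²(29°) = 0.00491 I₀.
Transmitted fraction = 0.00491.

≈ 0.00491 I₀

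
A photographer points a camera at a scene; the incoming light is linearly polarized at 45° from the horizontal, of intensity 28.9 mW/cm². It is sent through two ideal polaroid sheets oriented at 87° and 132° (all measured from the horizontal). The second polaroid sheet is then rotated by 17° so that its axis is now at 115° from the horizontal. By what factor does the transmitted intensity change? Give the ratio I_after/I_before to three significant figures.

Before rotation:
By Malus's law, I₁ = I₀ cos²(87° − 45°) = I₀ cos²(42°) = 0.5523 I₀.
I₂ = I₁ cos²(132° − 87°) = 0.5523 I₀ · cos²(45°) = 0.2761 I₀.
After rotation:
I₁ = I₀ cos²(87° − 45°) = I₀ cos²(42°) = 0.5523 I₀.
I₂ = I₁ cos²(115° − 87°) = 0.5523 I₀ · cos²(28°) = 0.4305 I₀.
Ratio = 0.4305 / 0.2761 = 1.559.

I_new/I_old ≈ 1.56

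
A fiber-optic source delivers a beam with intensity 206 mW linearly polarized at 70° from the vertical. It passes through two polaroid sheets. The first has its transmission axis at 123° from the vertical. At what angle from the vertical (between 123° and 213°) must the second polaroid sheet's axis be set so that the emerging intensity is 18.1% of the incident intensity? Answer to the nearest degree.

I₁ = I₀ cos²(123° − 70°) = I₀ cos²(53°) = 0.3622 I₀.
Need I₂/I₀ = 0.181, so cos²(θ − 123°) = 0.181 / 0.3622 = 0.4997.
θ − 123° = arccos(√0.4997) = 45.0°, giving θ ≈ 123 + 45.0 = 168.0°.

θ ≈ 168°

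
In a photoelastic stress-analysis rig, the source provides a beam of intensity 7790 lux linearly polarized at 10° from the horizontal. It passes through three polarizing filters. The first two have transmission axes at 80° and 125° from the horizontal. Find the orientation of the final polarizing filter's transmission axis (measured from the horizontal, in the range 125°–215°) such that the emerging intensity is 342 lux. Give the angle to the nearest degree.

θ ≈ 155°

I₁ = I₀ cos²(80° − 10°) = I₀ cos²(70°) = 0.117 I₀.
I₂ = I₁ cos²(125° − 80°) = 0.117 I₀ · cos²(45°) = 0.05849 I₀.
Target fraction: 342 / 7790 lux = 0.0439 of I₀.
Need I₃/I₀ = 0.0439, so cos²(θ − 125°) = 0.0439 / 0.05849 = 0.7506.
θ − 125° = arccos(√0.7506) = 30.0°, giving θ ≈ 125 + 30.0 = 155.0°.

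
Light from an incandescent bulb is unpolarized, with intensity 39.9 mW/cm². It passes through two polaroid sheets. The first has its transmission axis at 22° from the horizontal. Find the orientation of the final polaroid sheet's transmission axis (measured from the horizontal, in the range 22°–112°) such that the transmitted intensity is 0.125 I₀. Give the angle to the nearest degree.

θ ≈ 82°

Unpolarized light through the first polarizer → I₁ = ½ I₀, now polarized at 22°.
Need I₂/I₀ = 0.125, so cos²(θ − 22°) = 0.125 / 0.5 = 0.25.
θ − 22° = arccos(√0.25) = 60.0°, giving θ ≈ 22 + 60.0 = 82.0°.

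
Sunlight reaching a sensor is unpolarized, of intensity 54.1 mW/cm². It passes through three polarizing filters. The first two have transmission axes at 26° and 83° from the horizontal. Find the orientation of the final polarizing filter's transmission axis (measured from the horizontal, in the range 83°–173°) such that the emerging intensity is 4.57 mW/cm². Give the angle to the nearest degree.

Unpolarized light through the first polarizer → I₁ = ½ I₀, now polarized at 26°.
I₂ = I₁ cos²(83° − 26°) = 0.5 I₀ · cos²(57°) = 0.1483 I₀.
Target fraction: 4.57 / 54.1 mW/cm² = 0.08447 of I₀.
Need I₃/I₀ = 0.08447, so cos²(θ − 83°) = 0.08447 / 0.1483 = 0.5695.
θ − 83° = arccos(√0.5695) = 41.0°, giving θ ≈ 83 + 41.0 = 124.0°.

θ ≈ 124°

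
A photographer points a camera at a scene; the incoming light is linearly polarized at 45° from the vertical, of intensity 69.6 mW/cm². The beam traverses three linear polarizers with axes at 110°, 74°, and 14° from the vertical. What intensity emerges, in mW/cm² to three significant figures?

I₁ = 69.6 mW/cm² · cos²(65°) = 12.43 mW/cm².
I₂ = I₁ · cos²(36°) = 12.43 · 0.6545 = 8.136 mW/cm².
I₃ = I₂ · cos²(60°) = 8.136 · 0.25 = 2.034 mW/cm².

I ≈ 2.03 mW/cm²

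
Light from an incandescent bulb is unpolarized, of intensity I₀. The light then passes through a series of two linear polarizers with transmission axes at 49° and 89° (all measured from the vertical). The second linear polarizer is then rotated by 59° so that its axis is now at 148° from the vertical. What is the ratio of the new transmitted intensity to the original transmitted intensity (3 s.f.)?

I_new/I_old ≈ 0.0417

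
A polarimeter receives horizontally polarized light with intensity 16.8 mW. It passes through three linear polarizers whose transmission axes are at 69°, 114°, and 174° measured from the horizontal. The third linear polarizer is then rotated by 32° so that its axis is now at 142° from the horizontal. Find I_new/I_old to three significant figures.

Before rotation:
By Malus's law, I₁ = I₀ cos²(69° − 0°) = I₀ cos²(69°) = 0.1284 I₀.
I₂ = I₁ cos²(114° − 69°) = 0.1284 I₀ · cos²(45°) = 0.06421 I₀.
I₃ = I₂ cos²(174° − 114°) = 0.06421 I₀ · cos²(60°) = 0.01605 I₀.
After rotation:
I₁ = I₀ cos²(69° − 0°) = I₀ cos²(69°) = 0.1284 I₀.
I₂ = I₁ cos²(114° − 69°) = 0.1284 I₀ · cos²(45°) = 0.06421 I₀.
I₃ = I₂ cos²(142° − 114°) = 0.06421 I₀ · cos²(28°) = 0.05006 I₀.
Ratio = 0.05006 / 0.01605 = 3.118.

I_new/I_old ≈ 3.12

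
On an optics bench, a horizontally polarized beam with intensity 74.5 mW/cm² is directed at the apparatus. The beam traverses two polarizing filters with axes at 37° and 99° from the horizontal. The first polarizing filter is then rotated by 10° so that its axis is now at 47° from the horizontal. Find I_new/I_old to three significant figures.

I_new/I_old ≈ 1.25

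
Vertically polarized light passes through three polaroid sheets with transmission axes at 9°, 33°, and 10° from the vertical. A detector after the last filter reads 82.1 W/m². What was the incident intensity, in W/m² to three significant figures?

I₀ ≈ 119 W/m²

I₁ = I₀ cos²(9° − 0°) = I₀ cos²(9°) = 0.9755 I₀.
I₂ = I₁ cos²(33° − 9°) = 0.9755 I₀ · cos²(24°) = 0.8141 I₀.
I₃ = I₂ cos²(10° − 33°) = 0.8141 I₀ · cos²(23°) = 0.6898 I₀.
So 82.1 W/m² = 0.6898 I₀, giving I₀ = 82.1/0.6898 = 119 W/m².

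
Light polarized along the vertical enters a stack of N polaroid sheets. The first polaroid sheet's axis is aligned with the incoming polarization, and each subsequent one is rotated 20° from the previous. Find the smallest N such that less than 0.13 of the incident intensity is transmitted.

First polarizer is aligned with the polarization: full transmission.
Each further stage multiplies by cos²(20°) = 0.883.
After N polarizers: T = 0.883^(N−1). Require T < 0.13 ⇒ N−1 > ln(0.13)/ln(0.883) = 16.40, so N−1 ≥ 17 and N = 18.
Check: N=18 gives T = 0.1206 < 0.13; N=17 gives T = 0.1366.

N = 18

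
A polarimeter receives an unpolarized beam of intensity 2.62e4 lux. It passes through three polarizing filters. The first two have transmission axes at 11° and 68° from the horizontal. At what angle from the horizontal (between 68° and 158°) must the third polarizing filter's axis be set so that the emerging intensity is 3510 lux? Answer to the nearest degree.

θ ≈ 86°

Unpolarized light through the first polarizer → I₁ = ½ I₀, now polarized at 11°.
I₂ = I₁ cos²(68° − 11°) = 0.5 I₀ · cos²(57°) = 0.1483 I₀.
Target fraction: 3510 / 2.62e4 lux = 0.134 of I₀.
Need I₃/I₀ = 0.134, so cos²(θ − 68°) = 0.134 / 0.1483 = 0.9033.
θ − 68° = arccos(√0.9033) = 18.1°, giving θ ≈ 68 + 18.1 = 86.1°.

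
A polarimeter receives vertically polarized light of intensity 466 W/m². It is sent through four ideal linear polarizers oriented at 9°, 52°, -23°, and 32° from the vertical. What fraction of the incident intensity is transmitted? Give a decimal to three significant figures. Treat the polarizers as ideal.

I₁ = 466 W/m² · cos²(9°) = 454.6 W/m².
I₂ = I₁ · cos²(43°) = 454.6 · 0.5349 = 243.2 W/m².
I₃ = I₂ · cos²(75°) = 243.2 · 0.06699 = 16.29 W/m².
I₄ = I₃ · cos²(55°) = 16.29 · 0.329 = 5.359 W/m².
Transmitted fraction = 0.0115.

I/I₀ ≈ 0.0115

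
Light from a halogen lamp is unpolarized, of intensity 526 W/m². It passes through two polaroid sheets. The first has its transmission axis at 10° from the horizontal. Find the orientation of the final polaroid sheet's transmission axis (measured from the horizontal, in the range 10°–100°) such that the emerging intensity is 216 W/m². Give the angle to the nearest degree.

Unpolarized light through the first polarizer → I₁ = ½ I₀, now polarized at 10°.
Target fraction: 216 / 526 W/m² = 0.4106 of I₀.
Need I₂/I₀ = 0.4106, so cos²(θ − 10°) = 0.4106 / 0.5 = 0.8213.
θ − 10° = arccos(√0.8213) = 25.0°, giving θ ≈ 10 + 25.0 = 35.0°.

θ ≈ 35°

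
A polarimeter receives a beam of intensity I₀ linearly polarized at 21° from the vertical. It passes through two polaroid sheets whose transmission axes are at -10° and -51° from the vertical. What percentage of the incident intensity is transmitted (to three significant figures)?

By Malus's law, I₁ = I₀ cos²(-10° − 21°) = I₀ cos²(31°) = 0.7347 I₀.
I₂ = I₁ cos²(-51° + 10°) = 0.7347 I₀ · cos²(41°) = 0.4185 I₀.
That is 41.85% of the incident intensity.

≈ 41.8%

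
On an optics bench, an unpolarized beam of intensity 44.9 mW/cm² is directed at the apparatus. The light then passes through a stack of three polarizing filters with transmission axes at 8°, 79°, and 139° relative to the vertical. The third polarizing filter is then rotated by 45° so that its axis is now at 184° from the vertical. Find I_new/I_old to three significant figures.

I_new/I_old ≈ 0.268

Before rotation:
Unpolarized light through the first polarizer → I₁ = ½ I₀, now polarized at 8°.
I₂ = I₁ cos²(79° − 8°) = 0.5 I₀ · cos²(71°) = 0.053 I₀.
I₃ = I₂ cos²(139° − 79°) = 0.053 I₀ · cos²(60°) = 0.01325 I₀.
After rotation:
Unpolarized light through the first polarizer → I₁ = ½ I₀, now polarized at 8°.
I₂ = I₁ cos²(79° − 8°) = 0.5 I₀ · cos²(71°) = 0.053 I₀.
Angle between axes 2 and 3: 75°. I₃ = 0.053 I₀ · cos²(75°) = 0.00355 I₀.
Ratio = 0.00355 / 0.01325 = 0.2679.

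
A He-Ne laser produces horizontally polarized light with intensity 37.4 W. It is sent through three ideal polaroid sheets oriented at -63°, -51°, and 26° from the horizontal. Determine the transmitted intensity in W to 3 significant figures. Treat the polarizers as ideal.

I₁ = 37.4 W · cos²(63°) = 7.708 W.
I₂ = I₁ · cos²(12°) = 7.708 · 0.9568 = 7.375 W.
I₃ = I₂ · cos²(77°) = 7.375 · 0.0506 = 0.3732 W.

I ≈ 0.373 W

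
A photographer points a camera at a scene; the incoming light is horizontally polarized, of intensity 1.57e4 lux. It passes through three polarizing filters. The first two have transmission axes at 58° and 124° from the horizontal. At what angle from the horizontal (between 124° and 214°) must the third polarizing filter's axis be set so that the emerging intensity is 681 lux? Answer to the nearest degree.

θ ≈ 139°

I₁ = I₀ cos²(58° − 0°) = I₀ cos²(58°) = 0.2808 I₀.
I₂ = I₁ cos²(124° − 58°) = 0.2808 I₀ · cos²(66°) = 0.04646 I₀.
Target fraction: 681 / 1.57e4 lux = 0.04338 of I₀.
Need I₃/I₀ = 0.04338, so cos²(θ − 124°) = 0.04338 / 0.04646 = 0.9337.
θ − 124° = arccos(√0.9337) = 14.9°, giving θ ≈ 124 + 14.9 = 138.9°.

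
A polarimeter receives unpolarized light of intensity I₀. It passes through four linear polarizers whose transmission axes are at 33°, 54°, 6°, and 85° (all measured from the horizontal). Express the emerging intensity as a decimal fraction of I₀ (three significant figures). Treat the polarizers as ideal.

≈ 0.00710 I₀

Unpolarized light through the first polarizer → I₁ = ½ I₀, now polarized at 33°.
I₂ = I₁ cos²(54° − 33°) = 0.5 I₀ · cos²(21°) = 0.4358 I₀.
I₃ = I₂ cos²(6° − 54°) = 0.4358 I₀ · cos²(48°) = 0.1951 I₀.
I₄ = I₃ cos²(85° − 6°) = 0.1951 I₀ · cos²(79°) = 0.007104 I₀.
Transmitted fraction = 0.007104.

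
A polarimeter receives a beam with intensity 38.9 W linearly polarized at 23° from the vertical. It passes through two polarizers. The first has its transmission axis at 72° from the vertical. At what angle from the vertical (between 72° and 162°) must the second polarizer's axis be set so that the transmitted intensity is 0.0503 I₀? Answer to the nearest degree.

θ ≈ 142°

I₁ = I₀ cos²(72° − 23°) = I₀ cos²(49°) = 0.4304 I₀.
Need I₂/I₀ = 0.0503, so cos²(θ − 72°) = 0.0503 / 0.4304 = 0.1169.
θ − 72° = arccos(√0.1169) = 70.0°, giving θ ≈ 72 + 70.0 = 142.0°.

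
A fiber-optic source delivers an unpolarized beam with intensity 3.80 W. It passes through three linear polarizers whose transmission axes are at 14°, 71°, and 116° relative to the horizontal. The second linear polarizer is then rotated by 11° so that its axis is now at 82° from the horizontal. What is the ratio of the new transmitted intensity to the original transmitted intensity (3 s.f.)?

I_new/I_old ≈ 0.650

Before rotation:
Unpolarized light through the first polarizer → I₁ = ½ I₀, now polarized at 14°.
I₂ = I₁ cos²(71° − 14°) = 0.5 I₀ · cos²(57°) = 0.1483 I₀.
I₃ = I₂ cos²(116° − 71°) = 0.1483 I₀ · cos²(45°) = 0.07416 I₀.
After rotation:
Unpolarized light through the first polarizer → I₁ = ½ I₀, now polarized at 14°.
I₂ = I₁ cos²(82° − 14°) = 0.5 I₀ · cos²(68°) = 0.07017 I₀.
I₃ = I₂ cos²(116° − 82°) = 0.07017 I₀ · cos²(34°) = 0.04822 I₀.
Ratio = 0.04822 / 0.07416 = 0.6503.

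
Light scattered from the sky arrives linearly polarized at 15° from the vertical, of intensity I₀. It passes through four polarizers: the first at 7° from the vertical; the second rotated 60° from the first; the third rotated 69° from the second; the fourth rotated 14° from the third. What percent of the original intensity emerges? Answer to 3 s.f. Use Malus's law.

≈ 2.96%

By Malus's law, I₁ = I₀ cos²(7° − 15°) = I₀ cos²(8°) = 0.9806 I₀.
I₂ = I₁ cos²(60°) = 0.9806 · 0.25 I₀ = 0.2452 I₀.
I₃ = I₂ cos²(69°) = 0.2452 · 0.1284 I₀ = 0.03149 I₀.
I₄ = I₃ cos²(14°) = 0.03149 · 0.9415 I₀ = 0.02964 I₀.
That is 2.964% of the incident intensity.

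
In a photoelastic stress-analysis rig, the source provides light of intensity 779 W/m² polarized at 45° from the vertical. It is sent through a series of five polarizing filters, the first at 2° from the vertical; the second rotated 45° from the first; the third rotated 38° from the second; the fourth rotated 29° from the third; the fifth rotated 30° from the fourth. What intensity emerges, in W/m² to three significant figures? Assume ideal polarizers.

By Malus's law, I₁ = 779 W/m² · cos²(43°) = 416.7 W/m².
I₂ = I₁ · cos²(45°) = 416.7 · 0.5 = 208.3 W/m².
I₃ = I₂ · cos²(38°) = 208.3 · 0.621 = 129.4 W/m².
I₄ = I₃ · cos²(29°) = 129.4 · 0.765 = 98.96 W/m².
I₅ = I₄ · cos²(30°) = 98.96 · 0.75 = 74.22 W/m².

I ≈ 74.2 W/m²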